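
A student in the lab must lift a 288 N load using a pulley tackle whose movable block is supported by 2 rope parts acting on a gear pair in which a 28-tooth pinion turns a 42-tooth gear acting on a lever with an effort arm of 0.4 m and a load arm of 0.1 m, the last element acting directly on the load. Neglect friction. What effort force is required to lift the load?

24 N

Block-and-tackle MA = number of supporting rope parts = 2.
Gear pair MA = 42/28 = 1.5.
Lever MA = effort arm / load arm = 0.4/0.1 = 4.
Combined ideal MA = 2 × 1.5 × 4 = 12.
Effort = load / MA = 288 / 12 = 24 N.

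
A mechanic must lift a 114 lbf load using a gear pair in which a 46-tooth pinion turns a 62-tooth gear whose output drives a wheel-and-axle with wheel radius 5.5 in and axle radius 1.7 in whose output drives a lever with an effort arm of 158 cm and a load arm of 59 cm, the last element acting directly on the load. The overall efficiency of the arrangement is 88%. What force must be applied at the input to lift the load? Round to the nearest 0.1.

11.1 lbf

Gear pair MA = 62/46 = 1.3478.
Wheel-and-axle MA = R/r = 5.5/1.7 = 3.2353.
Lever MA = effort arm / load arm = 158/59 = 2.678.
Combined ideal MA = 1.3478 × 3.2353 × 2.678 = 11.678.
Actual MA = 11.678 × 0.88 = 10.276.
Effort = load / actual MA = 114 / 10.276 = 11.094 lbf.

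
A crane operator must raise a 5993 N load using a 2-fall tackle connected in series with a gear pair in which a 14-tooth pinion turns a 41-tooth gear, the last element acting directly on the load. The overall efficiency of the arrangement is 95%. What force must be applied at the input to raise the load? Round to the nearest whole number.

Block-and-tackle MA = number of supporting rope parts = 2.
Gear pair MA = 41/14 = 2.9286.
Combined ideal MA = 2 × 2.9286 = 5.8571.
Actual MA = 5.8571 × 0.95 = 5.5643.
Effort = load / actual MA = 5993 / 5.5643 = 1077 N.

1077 N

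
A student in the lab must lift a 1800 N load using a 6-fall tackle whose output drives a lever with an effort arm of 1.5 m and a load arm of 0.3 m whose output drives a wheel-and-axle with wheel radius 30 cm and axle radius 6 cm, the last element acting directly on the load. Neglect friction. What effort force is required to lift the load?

Block-and-tackle MA = number of supporting rope parts = 6.
Lever MA = effort arm / load arm = 1.5/0.3 = 5.
Wheel-and-axle MA = R/r = 30/6 = 5.
Combined ideal MA = 6 × 5 × 5 = 150.
Effort = load / MA = 1800 / 150 = 12 N.

12 N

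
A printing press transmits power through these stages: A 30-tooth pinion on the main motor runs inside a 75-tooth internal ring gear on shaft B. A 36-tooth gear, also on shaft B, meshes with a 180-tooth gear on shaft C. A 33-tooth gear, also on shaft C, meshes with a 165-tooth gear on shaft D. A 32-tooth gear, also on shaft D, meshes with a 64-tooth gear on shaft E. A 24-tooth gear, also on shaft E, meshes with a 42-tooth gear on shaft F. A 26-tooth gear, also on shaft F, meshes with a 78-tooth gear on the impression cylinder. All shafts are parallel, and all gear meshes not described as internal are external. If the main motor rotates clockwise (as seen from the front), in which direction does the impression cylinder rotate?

the main motor → shaft B: internal mesh, same direction → CW.
shaft B → shaft C: external mesh, 1 reversal → CCW.
shaft C → shaft D: external mesh, 1 reversal → CW.
shaft D → shaft E: external mesh, 1 reversal → CCW.
shaft E → shaft F: external mesh, 1 reversal → CW.
shaft F → the impression cylinder: external mesh, 1 reversal → CCW.
5 reversals in total — an odd number — so the impression cylinder turns opposite to the main motor.

anticlockwise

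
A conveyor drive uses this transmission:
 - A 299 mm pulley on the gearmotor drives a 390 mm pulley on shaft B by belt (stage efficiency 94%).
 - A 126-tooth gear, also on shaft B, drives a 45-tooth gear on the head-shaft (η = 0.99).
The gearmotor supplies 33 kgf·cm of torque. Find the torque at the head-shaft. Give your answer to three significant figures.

14.3 kgf·cm

Belt: ratio = 390/299 = 1.3043; torque at shaft B = 33 × 1.3043 × 0.94 = 40.461 kgf·cm.
Gear mesh: ratio = 45/126 = 0.35714; torque at the head-shaft = 40.461 × 0.35714 × 0.99 = 14.306 kgf·cm.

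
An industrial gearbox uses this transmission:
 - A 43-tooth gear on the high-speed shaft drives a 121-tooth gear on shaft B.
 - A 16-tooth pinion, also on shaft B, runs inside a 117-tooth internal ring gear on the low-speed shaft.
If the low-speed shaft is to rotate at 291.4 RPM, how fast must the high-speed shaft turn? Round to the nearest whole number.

Overall ratio R = 2.814 × 7.3125 = 20.577.
Required input speed = output speed × R = 291.4 × 20.577 = 5996.1 RPM.

5996 RPM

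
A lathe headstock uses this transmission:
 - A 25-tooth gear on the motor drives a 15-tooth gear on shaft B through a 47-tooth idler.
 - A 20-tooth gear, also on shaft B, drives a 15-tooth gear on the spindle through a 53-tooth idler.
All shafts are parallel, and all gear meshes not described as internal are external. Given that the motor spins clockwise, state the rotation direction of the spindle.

clockwise

the motor → shaft B: driver → idler → driven is 2 external meshes, 2 reversals → CW.
shaft B → the spindle: driver → idler → driven is 2 external meshes, 2 reversals → CW.
4 reversals in total — an even number — so the spindle turns the same way as the motor.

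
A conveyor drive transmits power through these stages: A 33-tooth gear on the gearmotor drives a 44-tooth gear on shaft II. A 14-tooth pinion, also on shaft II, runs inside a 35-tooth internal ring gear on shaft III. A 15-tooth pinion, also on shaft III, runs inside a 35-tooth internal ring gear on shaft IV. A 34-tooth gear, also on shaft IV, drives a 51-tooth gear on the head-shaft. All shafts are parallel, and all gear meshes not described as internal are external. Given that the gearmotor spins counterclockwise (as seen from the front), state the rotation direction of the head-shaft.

counterclockwise

the gearmotor → shaft II: external mesh, 1 reversal → CW.
shaft II → shaft III: internal mesh, same direction → CW.
shaft III → shaft IV: internal mesh, same direction → CW.
shaft IV → the head-shaft: external mesh, 1 reversal → CCW.
2 reversals in total — an even number — so the head-shaft turns the same way as the gearmotor.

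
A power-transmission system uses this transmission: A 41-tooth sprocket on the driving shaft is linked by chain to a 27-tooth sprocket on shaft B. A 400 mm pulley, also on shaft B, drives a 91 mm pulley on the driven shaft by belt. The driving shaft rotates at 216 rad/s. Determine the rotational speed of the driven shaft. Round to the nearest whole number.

chain 27/41 = 0.65854 → 216/0.65854 = 328 rad/s
belt 91/400 = 0.2275 → 328/0.2275 = 1441.8 rad/s

1442 rad/s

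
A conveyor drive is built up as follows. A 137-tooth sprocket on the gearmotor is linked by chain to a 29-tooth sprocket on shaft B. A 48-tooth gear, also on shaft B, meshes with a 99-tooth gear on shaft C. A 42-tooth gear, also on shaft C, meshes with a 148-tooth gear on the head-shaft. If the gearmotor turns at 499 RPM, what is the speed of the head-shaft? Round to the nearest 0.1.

the gearmotor → shaft B (chain, 29/137): 499 ÷ 0.21168 = 2357.3 RPM
shaft B → shaft C (gear mesh, 99/48): 2357.3 ÷ 2.0625 = 1143 RPM
shaft C → the head-shaft (gear mesh, 148/42): 1143 ÷ 3.5238 = 324.35 RPM

324.4 RPM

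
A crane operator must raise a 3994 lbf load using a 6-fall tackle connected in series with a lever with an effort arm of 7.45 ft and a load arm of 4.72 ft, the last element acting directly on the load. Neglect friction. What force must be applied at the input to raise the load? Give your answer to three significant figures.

Block-and-tackle MA = number of supporting rope parts = 6.
Lever MA = effort arm / load arm = 7.45/4.72 = 1.5784.
Combined ideal MA = 6 × 1.5784 = 9.4703.
Effort = load / MA = 3994 / 9.4703 = 421.74 lbf.

422 lbf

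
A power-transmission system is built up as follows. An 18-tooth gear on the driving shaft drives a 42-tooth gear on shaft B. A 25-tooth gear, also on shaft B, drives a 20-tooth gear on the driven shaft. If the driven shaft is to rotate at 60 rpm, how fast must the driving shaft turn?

Overall ratio R = 2.3333 × 0.8 = 1.8667.
Required input speed = output speed × R = 60 × 1.8667 = 112 rpm.

112 rpm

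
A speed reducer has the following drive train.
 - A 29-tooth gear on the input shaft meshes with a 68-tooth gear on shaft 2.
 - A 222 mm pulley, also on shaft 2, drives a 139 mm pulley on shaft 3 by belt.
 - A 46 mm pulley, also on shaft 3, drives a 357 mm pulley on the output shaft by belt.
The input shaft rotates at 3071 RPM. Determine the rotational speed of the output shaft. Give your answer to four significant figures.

269.5 RPM

the input shaft → shaft 2 (gear mesh, 68/29): 3071 ÷ 2.3448 = 1309.7 RPM
shaft 2 → shaft 3 (belt, 139/222): 1309.7 ÷ 0.62613 = 2091.7 RPM
shaft 3 → the output shaft (belt, 357/46): 2091.7 ÷ 7.7609 = 269.52 RPM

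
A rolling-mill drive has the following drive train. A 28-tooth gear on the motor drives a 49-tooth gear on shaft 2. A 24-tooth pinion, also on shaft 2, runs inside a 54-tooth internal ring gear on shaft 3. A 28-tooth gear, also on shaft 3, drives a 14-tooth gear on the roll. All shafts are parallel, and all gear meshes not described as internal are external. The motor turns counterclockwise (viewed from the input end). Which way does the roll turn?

counterclockwise

the motor → shaft 2: external mesh, 1 reversal → CW.
shaft 2 → shaft 3: internal mesh, same direction → CW.
shaft 3 → the roll: external mesh, 1 reversal → CCW.
2 reversals in total — an even number — so the roll turns the same way as the motor.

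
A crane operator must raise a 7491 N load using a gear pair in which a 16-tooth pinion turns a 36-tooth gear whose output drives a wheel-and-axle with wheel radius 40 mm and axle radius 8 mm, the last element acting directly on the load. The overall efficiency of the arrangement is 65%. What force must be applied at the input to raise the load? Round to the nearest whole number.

1024 N

Gear pair MA = 36/16 = 2.25.
Wheel-and-axle MA = R/r = 40/8 = 5.
Combined ideal MA = 2.25 × 5 = 11.25.
Actual MA = 11.25 × 0.65 = 7.3125.
Effort = load / actual MA = 7491 / 7.3125 = 1024.4 N.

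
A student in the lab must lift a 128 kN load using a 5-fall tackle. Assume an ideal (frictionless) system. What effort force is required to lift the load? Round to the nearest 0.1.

25.6 kN

Block-and-tackle MA = number of supporting rope parts = 5.
Effort = load / MA = 128 / 5 = 25.6 kN.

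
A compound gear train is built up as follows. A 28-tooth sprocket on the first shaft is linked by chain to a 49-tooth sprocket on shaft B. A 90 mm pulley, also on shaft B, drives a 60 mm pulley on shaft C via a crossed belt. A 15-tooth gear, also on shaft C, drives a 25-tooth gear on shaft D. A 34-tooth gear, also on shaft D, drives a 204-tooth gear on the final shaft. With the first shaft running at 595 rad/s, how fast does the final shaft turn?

the first shaft → shaft B (chain, 49/28): 595 ÷ 1.75 = 340 rad/s
shaft B → shaft C (belt, 60/90): 340 ÷ 0.66667 = 510 rad/s
shaft C → shaft D (gear mesh, 25/15): 510 ÷ 1.6667 = 306 rad/s
shaft D → the final shaft (gear mesh, 204/34): 306 ÷ 6 = 51 rad/s

51 rad/s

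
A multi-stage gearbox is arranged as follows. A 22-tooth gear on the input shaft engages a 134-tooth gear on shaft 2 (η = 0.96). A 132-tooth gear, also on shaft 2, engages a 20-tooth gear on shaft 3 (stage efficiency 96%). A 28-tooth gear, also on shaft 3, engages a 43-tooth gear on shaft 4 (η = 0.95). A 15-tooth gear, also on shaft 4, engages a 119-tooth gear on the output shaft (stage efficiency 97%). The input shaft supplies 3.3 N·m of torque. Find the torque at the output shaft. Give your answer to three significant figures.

gear mesh 134/22 = 6.0909 → τ = 3.3·6.0909·0.96 = 19.296 N·m
gear mesh 20/132 = 0.15152 → τ = 19.296·0.15152·0.96 = 2.8067 N·m
gear mesh 43/28 = 1.5357 → τ = 2.8067·1.5357·0.95 = 4.0948 N·m
gear mesh 119/15 = 7.9333 → τ = 4.0948·7.9333·0.97 = 31.511 N·m

31.5 N·m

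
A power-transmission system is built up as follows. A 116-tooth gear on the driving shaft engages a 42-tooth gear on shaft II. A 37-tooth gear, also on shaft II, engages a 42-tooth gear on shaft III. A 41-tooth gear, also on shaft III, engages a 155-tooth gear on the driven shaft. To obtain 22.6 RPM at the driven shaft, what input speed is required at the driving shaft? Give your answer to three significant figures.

Overall ratio R = 0.36207 × 1.1351 × 3.7805 = 1.5538.
Required input speed = output speed × R = 22.6 × 1.5538 = 35.115 RPM.

35.1 RPM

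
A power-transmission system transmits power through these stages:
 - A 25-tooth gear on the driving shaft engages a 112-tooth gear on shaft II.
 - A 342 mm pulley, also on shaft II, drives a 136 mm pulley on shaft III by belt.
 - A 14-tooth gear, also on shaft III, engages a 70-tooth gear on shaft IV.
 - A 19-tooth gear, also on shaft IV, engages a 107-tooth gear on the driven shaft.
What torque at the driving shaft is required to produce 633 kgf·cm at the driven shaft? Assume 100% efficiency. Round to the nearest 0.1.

Overall ratio R = 4.48 × 0.39766 × 5 × 5.6316 = 50.164.
Input torque = output torque / R = 633 / 50.164 = 12.619 kgf·cm.

12.6 kgf·cm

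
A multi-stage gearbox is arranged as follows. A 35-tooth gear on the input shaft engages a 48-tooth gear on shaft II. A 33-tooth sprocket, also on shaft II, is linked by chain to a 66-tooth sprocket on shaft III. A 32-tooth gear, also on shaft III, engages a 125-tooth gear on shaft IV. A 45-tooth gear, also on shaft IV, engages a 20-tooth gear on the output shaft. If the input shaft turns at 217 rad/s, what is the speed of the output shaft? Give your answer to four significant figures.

45.57 rad/s

the input shaft → shaft II (gear mesh, 48/35): 217 ÷ 1.3714 = 158.23 rad/s
shaft II → shaft III (chain, 66/33): 158.23 ÷ 2 = 79.115 rad/s
shaft III → shaft IV (gear mesh, 125/32): 79.115 ÷ 3.9062 = 20.253 rad/s
shaft IV → the output shaft (gear mesh, 20/45): 20.253 ÷ 0.44444 = 45.57 rad/s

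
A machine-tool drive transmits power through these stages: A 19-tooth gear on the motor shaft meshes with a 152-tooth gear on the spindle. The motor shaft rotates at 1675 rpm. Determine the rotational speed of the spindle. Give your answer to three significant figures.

209 rpm

Gear mesh: ratio = 152/19 = 8, so the spindle turns at 1675 / 8 = 209.38 rpm.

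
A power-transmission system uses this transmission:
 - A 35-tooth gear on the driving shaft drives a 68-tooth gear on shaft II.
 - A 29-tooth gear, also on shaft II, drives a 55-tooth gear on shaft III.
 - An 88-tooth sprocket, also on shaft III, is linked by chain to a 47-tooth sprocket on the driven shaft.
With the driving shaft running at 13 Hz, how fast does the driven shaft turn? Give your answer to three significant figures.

Gear mesh: ratio = 68/35 = 1.9429, so shaft II turns at 13 / 1.9429 = 6.6912 Hz.
Gear mesh: ratio = 55/29 = 1.8966, so shaft III turns at 6.6912 / 1.8966 = 3.5281 Hz.
Chain: ratio = 47/88 = 0.53409, so the driven shaft turns at 3.5281 / 0.53409 = 6.6058 Hz.

6.61 Hz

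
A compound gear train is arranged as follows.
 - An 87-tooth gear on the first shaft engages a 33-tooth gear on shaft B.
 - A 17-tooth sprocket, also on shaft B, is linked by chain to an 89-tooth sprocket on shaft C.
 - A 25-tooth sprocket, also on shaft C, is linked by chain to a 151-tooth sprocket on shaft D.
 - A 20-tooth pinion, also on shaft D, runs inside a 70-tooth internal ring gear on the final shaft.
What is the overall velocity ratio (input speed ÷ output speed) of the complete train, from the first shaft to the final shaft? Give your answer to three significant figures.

42.0

Each stage contributes driven/driver: gear mesh 33/87 = 0.37931, chain 89/17 = 5.2353, chain 151/25 = 6.04, internal gear 70/20 = 3.5.
Overall: 0.37931 × 5.2353 × 6.04 × 3.5 = 41.98.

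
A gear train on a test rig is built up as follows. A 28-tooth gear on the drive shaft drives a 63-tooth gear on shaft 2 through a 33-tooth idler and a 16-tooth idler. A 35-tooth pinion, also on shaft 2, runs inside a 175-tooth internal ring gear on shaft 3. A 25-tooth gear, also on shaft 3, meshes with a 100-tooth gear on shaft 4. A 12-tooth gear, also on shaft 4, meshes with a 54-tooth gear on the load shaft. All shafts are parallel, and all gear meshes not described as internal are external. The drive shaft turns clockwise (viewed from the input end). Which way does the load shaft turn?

counterclockwise

the drive shaft → shaft 2: driver → idler → idler → driven is 3 external meshes, 3 reversals → CCW.
shaft 2 → shaft 3: internal mesh, same direction → CCW.
shaft 3 → shaft 4: external mesh, 1 reversal → CW.
shaft 4 → the load shaft: external mesh, 1 reversal → CCW.
5 reversals in total — an odd number — so the load shaft turns opposite to the drive shaft.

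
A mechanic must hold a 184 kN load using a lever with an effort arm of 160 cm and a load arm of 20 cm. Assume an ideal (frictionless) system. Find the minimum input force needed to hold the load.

Lever MA = effort arm / load arm = 160/20 = 8.
Effort = load / MA = 184 / 8 = 23 kN.

23 kN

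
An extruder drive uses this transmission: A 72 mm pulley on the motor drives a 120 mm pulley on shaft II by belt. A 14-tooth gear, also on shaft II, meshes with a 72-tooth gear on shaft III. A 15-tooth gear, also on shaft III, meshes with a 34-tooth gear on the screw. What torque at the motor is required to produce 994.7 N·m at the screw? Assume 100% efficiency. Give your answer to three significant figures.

Overall ratio R = 1.6667 × 5.1429 × 2.2667 = 19.429.
Input torque = output torque / R = 994.7 / 19.429 = 51.198 N·m.

51.2 N·m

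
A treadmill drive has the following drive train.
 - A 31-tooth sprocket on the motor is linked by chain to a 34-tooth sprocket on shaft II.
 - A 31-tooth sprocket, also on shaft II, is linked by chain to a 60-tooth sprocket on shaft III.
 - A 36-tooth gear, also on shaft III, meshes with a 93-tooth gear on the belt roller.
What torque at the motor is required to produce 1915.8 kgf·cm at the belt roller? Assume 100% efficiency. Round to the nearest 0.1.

Overall ratio R = 1.0968 × 1.9355 × 2.5833 = 5.4839.
Input torque = output torque / R = 1915.8 / 5.4839 = 349.35 kgf·cm.

349.4 kgf·cm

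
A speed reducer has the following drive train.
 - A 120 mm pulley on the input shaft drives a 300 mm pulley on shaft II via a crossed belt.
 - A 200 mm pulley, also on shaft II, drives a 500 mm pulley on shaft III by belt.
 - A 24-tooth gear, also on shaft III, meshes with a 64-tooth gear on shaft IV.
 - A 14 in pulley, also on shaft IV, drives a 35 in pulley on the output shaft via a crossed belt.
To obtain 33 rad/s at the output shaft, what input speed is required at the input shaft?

1375 rad/s

Overall ratio R = 2.5 × 2.5 × 2.6667 × 2.5 = 41.667.
Required input speed = output speed × R = 33 × 41.667 = 1375 rad/s.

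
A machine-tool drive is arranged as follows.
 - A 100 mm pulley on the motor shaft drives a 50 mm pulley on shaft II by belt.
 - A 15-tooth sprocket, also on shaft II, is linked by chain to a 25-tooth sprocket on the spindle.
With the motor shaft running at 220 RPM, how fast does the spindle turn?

264 RPM

belt 50/100 = 0.5 → 220/0.5 = 440 RPM
chain 25/15 = 1.6667 → 440/1.6667 = 264 RPM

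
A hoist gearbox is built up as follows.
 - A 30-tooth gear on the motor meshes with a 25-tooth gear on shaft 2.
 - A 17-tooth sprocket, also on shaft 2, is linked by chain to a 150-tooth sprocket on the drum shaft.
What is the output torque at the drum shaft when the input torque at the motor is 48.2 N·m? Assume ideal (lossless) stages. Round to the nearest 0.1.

gear mesh 25/30 = 0.83333 → τ = 48.2·0.83333 = 40.167 N·m
chain 150/17 = 8.8235 → τ = 40.167·8.8235 = 354.41 N·m

354.4 N·m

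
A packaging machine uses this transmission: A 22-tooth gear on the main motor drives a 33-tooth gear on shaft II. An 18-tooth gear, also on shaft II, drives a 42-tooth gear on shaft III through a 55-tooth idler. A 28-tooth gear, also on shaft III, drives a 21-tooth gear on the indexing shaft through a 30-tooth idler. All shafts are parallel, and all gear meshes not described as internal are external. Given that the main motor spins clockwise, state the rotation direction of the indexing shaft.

the main motor → shaft II: external mesh, 1 reversal → CCW.
shaft II → shaft III: driver → idler → driven is 2 external meshes, 2 reversals → CCW.
shaft III → the indexing shaft: driver → idler → driven is 2 external meshes, 2 reversals → CCW.
5 reversals in total — an odd number — so the indexing shaft turns opposite to the main motor.

anticlockwise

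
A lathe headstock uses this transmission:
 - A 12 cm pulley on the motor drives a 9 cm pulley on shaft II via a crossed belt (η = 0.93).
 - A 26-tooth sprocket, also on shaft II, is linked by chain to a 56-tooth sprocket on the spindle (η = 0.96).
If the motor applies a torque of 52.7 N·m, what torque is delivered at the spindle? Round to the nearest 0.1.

76.0 N·m

After the belt (9/12): 52.7 × 0.75 × 0.93 = 36.758 N·m
After the chain (56/26): 36.758 × 2.1538 × 0.96 = 76.005 N·m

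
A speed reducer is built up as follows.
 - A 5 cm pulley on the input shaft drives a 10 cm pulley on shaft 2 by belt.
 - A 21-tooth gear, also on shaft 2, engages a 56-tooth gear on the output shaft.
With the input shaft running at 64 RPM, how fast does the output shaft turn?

12 RPM

the input shaft → shaft 2 (belt, 10/5): 64 ÷ 2 = 32 RPM
shaft 2 → the output shaft (gear mesh, 56/21): 32 ÷ 2.6667 = 12 RPM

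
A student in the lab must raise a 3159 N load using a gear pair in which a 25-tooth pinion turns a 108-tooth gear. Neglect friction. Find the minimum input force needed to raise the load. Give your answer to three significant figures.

Gear pair MA = 108/25 = 4.32.
Effort = load / MA = 3159 / 4.32 = 731.25 N.

731 N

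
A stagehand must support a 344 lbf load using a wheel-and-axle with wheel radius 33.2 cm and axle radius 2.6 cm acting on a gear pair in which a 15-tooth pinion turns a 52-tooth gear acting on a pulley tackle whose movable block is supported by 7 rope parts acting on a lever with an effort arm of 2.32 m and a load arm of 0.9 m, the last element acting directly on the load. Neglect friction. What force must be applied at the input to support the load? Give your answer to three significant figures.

0.431 lbf

Wheel-and-axle MA = R/r = 33.2/2.6 = 12.769.
Gear pair MA = 52/15 = 3.4667.
Block-and-tackle MA = number of supporting rope parts = 7.
Lever MA = effort arm / load arm = 2.32/0.9 = 2.5778.
Combined ideal MA = 12.769 × 3.4667 × 7 × 2.5778 = 798.77.
Effort = load / MA = 344 / 798.77 = 0.43066 lbf.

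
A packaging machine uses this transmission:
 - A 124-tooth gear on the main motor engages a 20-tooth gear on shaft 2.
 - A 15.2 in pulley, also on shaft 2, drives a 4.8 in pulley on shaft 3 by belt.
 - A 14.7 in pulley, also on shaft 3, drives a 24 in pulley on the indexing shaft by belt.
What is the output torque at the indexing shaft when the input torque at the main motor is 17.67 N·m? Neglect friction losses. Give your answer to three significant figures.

Gear mesh: ratio = 20/124 = 0.16129; torque at shaft 2 = 17.67 × 0.16129 = 2.85 N·m.
Belt: ratio = 4.8/15.2 = 0.31579; torque at shaft 3 = 2.85 × 0.31579 = 0.9 N·m.
Belt: ratio = 24/14.7 = 1.6327; torque at the indexing shaft = 0.9 × 1.6327 = 1.4694 N·m.

1.47 N·m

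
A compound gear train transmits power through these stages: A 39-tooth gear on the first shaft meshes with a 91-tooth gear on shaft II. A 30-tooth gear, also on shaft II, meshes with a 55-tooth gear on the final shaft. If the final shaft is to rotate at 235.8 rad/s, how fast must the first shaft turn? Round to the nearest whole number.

Overall ratio R = 2.3333 × 1.8333 = 4.2778.
Required input speed = output speed × R = 235.8 × 4.2778 = 1008.7 rad/s.

1009 rad/s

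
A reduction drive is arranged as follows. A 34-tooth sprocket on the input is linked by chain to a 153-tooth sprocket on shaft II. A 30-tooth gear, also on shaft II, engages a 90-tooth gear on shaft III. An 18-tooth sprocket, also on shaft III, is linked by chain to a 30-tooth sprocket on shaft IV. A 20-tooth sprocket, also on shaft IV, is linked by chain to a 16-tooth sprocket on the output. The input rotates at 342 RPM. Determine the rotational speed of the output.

19 RPM

chain 153/34 = 4.5 → 342/4.5 = 76 RPM
gear mesh 90/30 = 3 → 76/3 = 25.333 RPM
chain 30/18 = 1.6667 → 25.333/1.6667 = 15.2 RPM
chain 16/20 = 0.8 → 15.2/0.8 = 19 RPM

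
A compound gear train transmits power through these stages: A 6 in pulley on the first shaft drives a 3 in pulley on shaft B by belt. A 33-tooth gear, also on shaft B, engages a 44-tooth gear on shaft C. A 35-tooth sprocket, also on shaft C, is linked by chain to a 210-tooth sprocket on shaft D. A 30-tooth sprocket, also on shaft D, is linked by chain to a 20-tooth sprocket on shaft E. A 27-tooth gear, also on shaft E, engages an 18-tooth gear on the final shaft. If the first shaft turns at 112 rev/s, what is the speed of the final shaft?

belt 3/6 = 0.5 → 112/0.5 = 224 rev/s
gear mesh 44/33 = 1.3333 → 224/1.3333 = 168 rev/s
chain 210/35 = 6 → 168/6 = 28 rev/s
chain 20/30 = 0.66667 → 28/0.66667 = 42 rev/s
gear mesh 18/27 = 0.66667 → 42/0.66667 = 63 rev/s

63 rev/s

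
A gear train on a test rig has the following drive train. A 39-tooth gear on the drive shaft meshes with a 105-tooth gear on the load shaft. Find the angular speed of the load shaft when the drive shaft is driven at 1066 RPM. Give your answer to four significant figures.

Gear mesh: ratio = 105/39 = 2.6923, so the load shaft turns at 1066 / 2.6923 = 395.94 RPM.

395.9 RPM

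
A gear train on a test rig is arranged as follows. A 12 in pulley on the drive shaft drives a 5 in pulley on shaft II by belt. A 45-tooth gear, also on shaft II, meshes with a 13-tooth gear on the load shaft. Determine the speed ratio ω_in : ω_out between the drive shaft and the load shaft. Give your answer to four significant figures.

0.1204

Each stage contributes driven/driver: belt 5/12 = 0.41667, gear mesh 13/45 = 0.28889.
Overall: 0.41667 × 0.28889 = 0.12037.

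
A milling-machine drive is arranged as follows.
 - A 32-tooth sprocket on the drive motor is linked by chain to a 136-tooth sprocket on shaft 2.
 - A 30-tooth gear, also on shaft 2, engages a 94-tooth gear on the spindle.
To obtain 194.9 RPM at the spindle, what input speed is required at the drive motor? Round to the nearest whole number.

Overall ratio R = 4.25 × 3.1333 = 13.317.
Required input speed = output speed × R = 194.9 × 13.317 = 2595.4 RPM.

2595 RPM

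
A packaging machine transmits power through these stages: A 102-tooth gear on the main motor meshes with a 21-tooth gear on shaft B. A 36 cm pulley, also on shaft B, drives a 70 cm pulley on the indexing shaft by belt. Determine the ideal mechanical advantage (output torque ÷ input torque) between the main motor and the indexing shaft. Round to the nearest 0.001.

0.400

Each stage contributes driven/driver: gear mesh 21/102 = 0.20588, belt 70/36 = 1.9444.
Overall: 0.20588 × 1.9444 = 0.40033.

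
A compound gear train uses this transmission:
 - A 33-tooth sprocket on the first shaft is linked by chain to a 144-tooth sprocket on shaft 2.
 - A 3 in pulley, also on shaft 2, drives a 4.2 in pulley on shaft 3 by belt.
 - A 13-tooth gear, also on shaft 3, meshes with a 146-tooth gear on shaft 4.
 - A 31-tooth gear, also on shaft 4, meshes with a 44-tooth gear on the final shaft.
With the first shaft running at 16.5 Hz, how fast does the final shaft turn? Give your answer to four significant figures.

0.1694 Hz

the first shaft → shaft 2 (chain, 144/33): 16.5 ÷ 4.3636 = 3.7813 Hz
shaft 2 → shaft 3 (belt, 4.2/3): 3.7813 ÷ 1.4 = 2.7009 Hz
shaft 3 → shaft 4 (gear mesh, 146/13): 2.7009 ÷ 11.231 = 0.24049 Hz
shaft 4 → the final shaft (gear mesh, 44/31): 0.24049 ÷ 1.4194 = 0.16944 Hz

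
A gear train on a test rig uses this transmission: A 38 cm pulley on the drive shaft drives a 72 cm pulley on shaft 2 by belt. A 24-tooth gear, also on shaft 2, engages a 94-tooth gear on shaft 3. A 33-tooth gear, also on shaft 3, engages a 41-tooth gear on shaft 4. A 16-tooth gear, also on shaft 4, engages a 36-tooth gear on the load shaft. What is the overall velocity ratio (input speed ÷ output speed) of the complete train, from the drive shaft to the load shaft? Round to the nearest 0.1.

20.7

Each stage contributes driven/driver: belt 72/38 = 1.8947, gear mesh 94/24 = 3.9167, gear mesh 41/33 = 1.2424, gear mesh 36/16 = 2.25.
Overall: 1.8947 × 3.9167 × 1.2424 × 2.25 = 20.745.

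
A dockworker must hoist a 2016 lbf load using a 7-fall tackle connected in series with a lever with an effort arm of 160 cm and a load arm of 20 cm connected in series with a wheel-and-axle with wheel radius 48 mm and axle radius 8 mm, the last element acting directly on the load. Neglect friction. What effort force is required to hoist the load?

6 lbf

Block-and-tackle MA = number of supporting rope parts = 7.
Lever MA = effort arm / load arm = 160/20 = 8.
Wheel-and-axle MA = R/r = 48/8 = 6.
Combined ideal MA = 7 × 8 × 6 = 336.
Effort = load / MA = 2016 / 336 = 6 lbf.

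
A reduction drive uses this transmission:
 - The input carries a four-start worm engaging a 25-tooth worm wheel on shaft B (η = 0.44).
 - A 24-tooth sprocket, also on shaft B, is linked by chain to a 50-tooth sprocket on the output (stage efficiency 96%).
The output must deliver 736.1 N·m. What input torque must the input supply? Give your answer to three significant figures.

134 N·m

Overall ratio R = 6.25 × 2.0833 = 13.021; overall efficiency η = 0.44 × 0.96 = 0.4224.
Input torque = output torque / (R × η) = 736.1 / (13.021 × 0.4224) = 133.84 N·m.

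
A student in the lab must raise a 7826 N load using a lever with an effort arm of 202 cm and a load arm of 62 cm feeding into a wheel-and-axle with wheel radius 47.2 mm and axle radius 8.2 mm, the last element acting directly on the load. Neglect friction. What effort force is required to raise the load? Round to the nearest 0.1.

Lever MA = effort arm / load arm = 202/62 = 3.2581.
Wheel-and-axle MA = R/r = 47.2/8.2 = 5.7561.
Combined ideal MA = 3.2581 × 5.7561 = 18.754.
Effort = load / MA = 7826 / 18.754 = 417.3 N.

417.3 N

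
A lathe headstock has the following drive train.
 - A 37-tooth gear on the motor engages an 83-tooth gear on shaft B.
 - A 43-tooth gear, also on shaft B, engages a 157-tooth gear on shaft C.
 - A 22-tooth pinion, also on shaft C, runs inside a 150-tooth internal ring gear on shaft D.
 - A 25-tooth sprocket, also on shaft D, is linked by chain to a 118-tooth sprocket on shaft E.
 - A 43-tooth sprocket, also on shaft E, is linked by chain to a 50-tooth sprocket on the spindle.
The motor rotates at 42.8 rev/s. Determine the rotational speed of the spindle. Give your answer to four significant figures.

0.1396 rev/s

Gear mesh: ratio = 83/37 = 2.2432, so shaft B turns at 42.8 / 2.2432 = 19.08 rev/s.
Gear mesh: ratio = 157/43 = 3.6512, so shaft C turns at 19.08 / 3.6512 = 5.2256 rev/s.
Internal gear: ratio = 150/22 = 6.8182, so shaft D turns at 5.2256 / 6.8182 = 0.76642 rev/s.
Chain: ratio = 118/25 = 4.72, so shaft E turns at 0.76642 / 4.72 = 0.16238 rev/s.
Chain: ratio = 50/43 = 1.1628, so the spindle turns at 0.16238 / 1.1628 = 0.13964 rev/s.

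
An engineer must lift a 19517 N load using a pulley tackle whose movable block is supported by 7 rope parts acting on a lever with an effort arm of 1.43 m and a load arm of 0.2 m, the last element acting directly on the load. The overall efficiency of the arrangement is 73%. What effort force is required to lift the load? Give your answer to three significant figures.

534 N

Block-and-tackle MA = number of supporting rope parts = 7.
Lever MA = effort arm / load arm = 1.43/0.2 = 7.15.
Combined ideal MA = 7 × 7.15 = 50.05.
Actual MA = 50.05 × 0.73 = 36.536.
Effort = load / actual MA = 19517 / 36.536 = 534.18 N.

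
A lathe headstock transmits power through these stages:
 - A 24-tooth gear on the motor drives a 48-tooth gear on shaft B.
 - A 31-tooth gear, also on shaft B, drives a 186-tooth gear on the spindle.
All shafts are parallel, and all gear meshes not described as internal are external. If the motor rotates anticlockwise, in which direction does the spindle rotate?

anticlockwise

the motor → shaft B: external mesh, 1 reversal → CW.
shaft B → the spindle: external mesh, 1 reversal → CCW.
2 reversals in total — an even number — so the spindle turns the same way as the motor.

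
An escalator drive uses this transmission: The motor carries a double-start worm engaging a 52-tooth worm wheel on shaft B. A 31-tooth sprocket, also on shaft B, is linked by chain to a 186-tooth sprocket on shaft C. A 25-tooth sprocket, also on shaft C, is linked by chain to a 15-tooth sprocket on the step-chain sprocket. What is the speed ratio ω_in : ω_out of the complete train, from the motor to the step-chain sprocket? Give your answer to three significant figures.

93.6

Each stage contributes driven/driver: worm 52/2 = 26, chain 186/31 = 6, chain 15/25 = 0.6.
Overall: 26 × 6 × 0.6 = 93.6.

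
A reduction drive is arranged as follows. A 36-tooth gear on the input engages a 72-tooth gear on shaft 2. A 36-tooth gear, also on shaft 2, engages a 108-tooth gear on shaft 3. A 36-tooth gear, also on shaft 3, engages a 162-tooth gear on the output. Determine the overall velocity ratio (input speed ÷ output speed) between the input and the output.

27

Each stage contributes driven/driver: gear mesh 72/36 = 2, gear mesh 108/36 = 3, gear mesh 162/36 = 4.5.
Overall: 2 × 3 × 4.5 = 27.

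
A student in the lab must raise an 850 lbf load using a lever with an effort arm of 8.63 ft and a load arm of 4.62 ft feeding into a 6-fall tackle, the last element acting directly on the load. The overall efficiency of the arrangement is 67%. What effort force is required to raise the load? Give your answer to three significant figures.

Lever MA = effort arm / load arm = 8.63/4.62 = 1.868.
Block-and-tackle MA = number of supporting rope parts = 6.
Combined ideal MA = 1.868 × 6 = 11.208.
Actual MA = 11.208 × 0.67 = 7.5092.
Effort = load / actual MA = 850 / 7.5092 = 113.19 lbf.

113 lbf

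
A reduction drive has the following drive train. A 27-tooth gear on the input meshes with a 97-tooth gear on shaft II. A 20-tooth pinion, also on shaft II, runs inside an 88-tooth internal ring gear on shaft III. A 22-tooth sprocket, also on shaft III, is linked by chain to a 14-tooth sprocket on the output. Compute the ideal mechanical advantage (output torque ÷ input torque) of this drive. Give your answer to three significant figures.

Each stage contributes driven/driver: gear mesh 97/27 = 3.5926, internal gear 88/20 = 4.4, chain 14/22 = 0.63636.
Overall: 3.5926 × 4.4 × 0.63636 = 10.059.

10.1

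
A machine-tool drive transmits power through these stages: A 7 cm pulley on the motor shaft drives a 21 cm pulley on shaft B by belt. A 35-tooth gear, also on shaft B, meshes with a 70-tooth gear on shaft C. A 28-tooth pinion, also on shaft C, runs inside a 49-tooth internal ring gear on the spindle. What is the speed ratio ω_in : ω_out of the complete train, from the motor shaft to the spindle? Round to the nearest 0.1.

10.5

Each stage contributes driven/driver: belt 21/7 = 3, gear mesh 70/35 = 2, internal gear 49/28 = 1.75.
Overall: 3 × 2 × 1.75 = 10.5.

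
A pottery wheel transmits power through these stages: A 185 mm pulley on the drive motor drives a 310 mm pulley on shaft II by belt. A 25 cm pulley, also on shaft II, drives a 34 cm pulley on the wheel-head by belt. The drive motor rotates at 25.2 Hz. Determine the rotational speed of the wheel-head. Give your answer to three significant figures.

Belt: ratio = 310/185 = 1.6757, so shaft II turns at 25.2 / 1.6757 = 15.039 Hz.
Belt: ratio = 34/25 = 1.36, so the wheel-head turns at 15.039 / 1.36 = 11.058 Hz.

11.1 Hz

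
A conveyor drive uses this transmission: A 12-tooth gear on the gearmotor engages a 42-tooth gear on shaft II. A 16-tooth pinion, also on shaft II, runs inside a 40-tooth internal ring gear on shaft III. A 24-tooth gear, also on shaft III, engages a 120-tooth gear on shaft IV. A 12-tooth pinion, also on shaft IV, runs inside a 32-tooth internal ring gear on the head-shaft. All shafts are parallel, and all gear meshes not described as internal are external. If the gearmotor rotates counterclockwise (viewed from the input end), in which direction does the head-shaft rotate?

the gearmotor → shaft II: external mesh, 1 reversal → CW.
shaft II → shaft III: internal mesh, same direction → CW.
shaft III → shaft IV: external mesh, 1 reversal → CCW.
shaft IV → the head-shaft: internal mesh, same direction → CCW.
2 reversals in total — an even number — so the head-shaft turns the same way as the gearmotor.

counterclockwise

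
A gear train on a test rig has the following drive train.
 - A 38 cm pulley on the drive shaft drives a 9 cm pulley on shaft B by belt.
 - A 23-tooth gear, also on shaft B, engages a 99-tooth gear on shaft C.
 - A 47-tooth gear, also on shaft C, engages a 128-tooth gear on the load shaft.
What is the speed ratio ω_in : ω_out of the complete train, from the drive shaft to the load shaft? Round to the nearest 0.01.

2.78

Each stage contributes driven/driver: belt 9/38 = 0.23684, gear mesh 99/23 = 4.3043, gear mesh 128/47 = 2.7234.
Overall: 0.23684 × 4.3043 × 2.7234 = 2.7764.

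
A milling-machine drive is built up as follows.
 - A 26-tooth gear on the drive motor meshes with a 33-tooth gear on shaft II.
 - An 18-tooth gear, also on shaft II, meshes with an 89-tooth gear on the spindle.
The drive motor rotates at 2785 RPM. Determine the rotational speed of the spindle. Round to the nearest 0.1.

443.8 RPM

gear mesh 33/26 = 1.2692 → 2785/1.2692 = 2194.2 RPM
gear mesh 89/18 = 4.9444 → 2194.2/4.9444 = 443.78 RPM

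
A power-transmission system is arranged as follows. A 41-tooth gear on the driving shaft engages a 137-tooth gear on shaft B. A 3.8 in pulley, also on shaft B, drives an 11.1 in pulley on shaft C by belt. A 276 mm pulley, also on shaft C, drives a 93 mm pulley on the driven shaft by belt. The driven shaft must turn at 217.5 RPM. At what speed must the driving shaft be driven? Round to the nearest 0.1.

Overall ratio R = 3.3415 × 2.9211 × 0.33696 = 3.2889.
Required input speed = output speed × R = 217.5 × 3.2889 = 715.33 RPM.

715.3 RPM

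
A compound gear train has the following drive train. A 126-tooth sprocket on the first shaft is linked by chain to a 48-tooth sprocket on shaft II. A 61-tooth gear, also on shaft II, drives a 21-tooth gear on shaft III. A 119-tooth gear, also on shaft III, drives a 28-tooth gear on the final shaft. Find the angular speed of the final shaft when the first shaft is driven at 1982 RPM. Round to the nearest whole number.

the first shaft → shaft II (chain, 48/126): 1982 ÷ 0.38095 = 5202.8 RPM
shaft II → shaft III (gear mesh, 21/61): 5202.8 ÷ 0.34426 = 15113 RPM
shaft III → the final shaft (gear mesh, 28/119): 15113 ÷ 0.23529 = 64229 RPM

64229 RPM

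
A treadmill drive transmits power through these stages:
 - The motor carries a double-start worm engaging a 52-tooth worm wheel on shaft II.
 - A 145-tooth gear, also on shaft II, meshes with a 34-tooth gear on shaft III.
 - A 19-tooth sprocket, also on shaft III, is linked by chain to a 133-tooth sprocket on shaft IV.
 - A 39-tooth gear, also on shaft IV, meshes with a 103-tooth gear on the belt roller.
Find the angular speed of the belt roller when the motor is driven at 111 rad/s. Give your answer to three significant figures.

Worm: ratio = 52/2 = 26, so shaft II turns at 111 / 26 = 4.2692 rad/s.
Gear mesh: ratio = 34/145 = 0.23448, so shaft III turns at 4.2692 / 0.23448 = 18.207 rad/s.
Chain: ratio = 133/19 = 7, so shaft IV turns at 18.207 / 7 = 2.601 rad/s.
Gear mesh: ratio = 103/39 = 2.641, so the belt roller turns at 2.601 / 2.641 = 0.98485 rad/s.

0.985 rad/s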